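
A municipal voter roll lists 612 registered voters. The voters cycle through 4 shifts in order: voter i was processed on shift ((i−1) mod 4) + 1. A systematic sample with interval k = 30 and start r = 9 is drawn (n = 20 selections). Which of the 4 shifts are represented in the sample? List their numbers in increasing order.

1, 3

Consecutive selections differ by k = 30, so their shift numbers differ by 30 mod 4 = 2.
gcd(30, 4) = 2, so the sample visits 4/2 = 2 distinct residues mod 4.
Start 9 is shift 1; the shifts hit are 1, 3.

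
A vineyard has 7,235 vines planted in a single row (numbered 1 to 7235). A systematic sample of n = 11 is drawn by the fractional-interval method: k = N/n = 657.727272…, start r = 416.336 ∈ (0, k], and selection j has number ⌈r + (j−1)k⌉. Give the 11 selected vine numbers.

417, 1075, 1732, 2390, 3048, 3705, 4363, 5021, 5679, 6336, 6994

j=1: r + 0k = 416.336 → ⌈·⌉ = 417
j=2: r + 1k = 1074.063272… → ⌈·⌉ = 1075
j=3: r + 2k = 1731.790545… → ⌈·⌉ = 1732
j=4: r + 3k = 2389.517818… → ⌈·⌉ = 2390
j=5: r + 4k = 3047.245090… → ⌈·⌉ = 3048
j=6: r + 5k = 3704.972363… → ⌈·⌉ = 3705
j=7: r + 6k = 4362.699636… → ⌈·⌉ = 4363
j=8: r + 7k = 5020.426909… → ⌈·⌉ = 5021
j=9: r + 8k = 5678.154181… → ⌈·⌉ = 5679
j=10: r + 9k = 6335.881454… → ⌈·⌉ = 6336
j=11: r + 10k = 6993.608727… → ⌈·⌉ = 6994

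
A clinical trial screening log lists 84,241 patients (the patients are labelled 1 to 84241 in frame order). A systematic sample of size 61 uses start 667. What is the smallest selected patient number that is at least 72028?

k = 84241/61 = 1381
Steps past start: ⌈(72028 − 667)/1381⌉ = ⌈71361/1381⌉ = 52
Selected patient: 667 + 52×1381 = 72479

72479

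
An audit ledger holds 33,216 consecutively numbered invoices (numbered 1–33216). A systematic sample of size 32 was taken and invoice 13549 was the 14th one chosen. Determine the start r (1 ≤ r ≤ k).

k = 33216/32 = 1038
r = 13549 − (14−1)×1038 = 13549 − 13494 = 55

55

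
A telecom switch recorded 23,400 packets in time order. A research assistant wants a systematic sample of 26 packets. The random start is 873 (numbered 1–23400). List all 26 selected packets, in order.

k = N/n = 23400/26 = 900
packet 1: 873
packet 2: 873 + 900 = 1773
packet 3: 1773 + 900 = 2673
packet 4: 2673 + 900 = 3573
packet 5: 3573 + 900 = 4473
packet 6: 4473 + 900 = 5373
packet 7: 5373 + 900 = 6273
packet 8: 6273 + 900 = 7173
packet 9: 7173 + 900 = 8073
packet 10: 8073 + 900 = 8973
packet 11: 8973 + 900 = 9873
packet 12: 9873 + 900 = 10773
packet 13: 10773 + 900 = 11673
packet 14: 11673 + 900 = 12573
packet 15: 12573 + 900 = 13473
packet 16: 13473 + 900 = 14373
packet 17: 14373 + 900 = 15273
packet 18: 15273 + 900 = 16173
packet 19: 16173 + 900 = 17073
packet 20: 17073 + 900 = 17973
packet 21: 17973 + 900 = 18873
packet 22: 18873 + 900 = 19773
packet 23: 19773 + 900 = 20673
packet 24: 20673 + 900 = 21573
packet 25: 21573 + 900 = 22473
packet 26: 22473 + 900 = 23373

873, 1773, 2673, 3573, 4473, 5373, 6273, 7173, 8073, 8973, 9873, 10773, 11673, 12573, 13473, 14373, 15273, 16173, 17073, 17973, 18873, 19773, 20673, 21573, 22473, 23373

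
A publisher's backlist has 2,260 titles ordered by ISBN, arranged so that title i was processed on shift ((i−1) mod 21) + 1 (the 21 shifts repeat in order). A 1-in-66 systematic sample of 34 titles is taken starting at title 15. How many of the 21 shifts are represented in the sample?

7

Consecutive selections differ by k = 66, so their shift numbers differ by 66 mod 21 = 3.
gcd(66, 21) = 3, so the sample visits 21/3 = 7 distinct residues mod 21.
Start 15 is shift 15; the shifts hit are 3, 6, 9, 12, 15, 18, 21.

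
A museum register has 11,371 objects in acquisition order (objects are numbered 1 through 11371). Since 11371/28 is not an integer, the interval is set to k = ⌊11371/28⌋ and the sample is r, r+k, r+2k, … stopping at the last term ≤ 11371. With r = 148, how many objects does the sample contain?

k = ⌊11371/28⌋ = 406
Achieved size = ⌊(11371 − 148)/406⌋ + 1 = ⌊11223/406⌋ + 1 = 27 + 1 = 28
(last selection: 148 + 27×406 = 11110 ≤ 11371; next would be 11516 > 11371)

28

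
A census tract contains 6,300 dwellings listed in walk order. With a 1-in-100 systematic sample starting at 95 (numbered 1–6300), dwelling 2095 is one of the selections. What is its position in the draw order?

k = 100
position = (2095 − 95)/100 + 1 = 2000/100 + 1 = 20 + 1 = 21

21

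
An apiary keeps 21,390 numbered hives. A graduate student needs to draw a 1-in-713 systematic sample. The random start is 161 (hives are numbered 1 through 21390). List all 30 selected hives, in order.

hive 1: 161
hive 2: 161 + 713 = 874
hive 3: 874 + 713 = 1587
hive 4: 1587 + 713 = 2300
hive 5: 2300 + 713 = 3013
hive 6: 3013 + 713 = 3726
hive 7: 3726 + 713 = 4439
hive 8: 4439 + 713 = 5152
hive 9: 5152 + 713 = 5865
hive 10: 5865 + 713 = 6578
hive 11: 6578 + 713 = 7291
hive 12: 7291 + 713 = 8004
hive 13: 8004 + 713 = 8717
hive 14: 8717 + 713 = 9430
hive 15: 9430 + 713 = 10143
hive 16: 10143 + 713 = 10856
hive 17: 10856 + 713 = 11569
hive 18: 11569 + 713 = 12282
hive 19: 12282 + 713 = 12995
hive 20: 12995 + 713 = 13708
hive 21: 13708 + 713 = 14421
hive 22: 14421 + 713 = 15134
hive 23: 15134 + 713 = 15847
hive 24: 15847 + 713 = 16560
hive 25: 16560 + 713 = 17273
hive 26: 17273 + 713 = 17986
hive 27: 17986 + 713 = 18699
hive 28: 18699 + 713 = 19412
hive 29: 19412 + 713 = 20125
hive 30: 20125 + 713 = 20838

161, 874, 1587, 2300, 3013, 3726, 4439, 5152, 5865, 6578, 7291, 8004, 8717, 9430, 10143, 10856, 11569, 12282, 12995, 13708, 14421, 15134, 15847, 16560, 17273, 17986, 18699, 19412, 20125, 20838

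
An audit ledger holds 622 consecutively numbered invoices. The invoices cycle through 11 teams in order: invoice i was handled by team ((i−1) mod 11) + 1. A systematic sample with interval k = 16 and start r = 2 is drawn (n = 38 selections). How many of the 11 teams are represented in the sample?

Consecutive selections differ by k = 16, so their team numbers differ by 16 mod 11 = 5.
gcd(16, 11) = 1, so the sample visits 11/1 = 11 distinct residues mod 11.
Start 2 is team 2; the teams hit are 1, 2, 3, 4, 5, 6, 7, 8, 9, 10, 11.

11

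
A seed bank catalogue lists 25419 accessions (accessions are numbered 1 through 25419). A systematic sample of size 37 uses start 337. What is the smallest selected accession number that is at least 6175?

k = 25419/37 = 687
Steps past start: ⌈(6175 − 337)/687⌉ = ⌈5838/687⌉ = 9
Selected accession: 337 + 9×687 = 6520

6520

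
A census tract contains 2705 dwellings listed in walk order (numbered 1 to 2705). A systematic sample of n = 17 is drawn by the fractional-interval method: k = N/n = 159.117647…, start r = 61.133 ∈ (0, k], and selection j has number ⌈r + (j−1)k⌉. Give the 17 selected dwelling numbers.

62, 221, 380, 539, 698, 857, 1016, 1175, 1335, 1494, 1653, 1812, 1971, 2130, 2289, 2448, 2608

j=1: r + 0k = 61.133 → ⌈·⌉ = 62
j=2: r + 1k = 220.250647… → ⌈·⌉ = 221
j=3: r + 2k = 379.368294… → ⌈·⌉ = 380
j=4: r + 3k = 538.485941… → ⌈·⌉ = 539
j=5: r + 4k = 697.603588… → ⌈·⌉ = 698
j=6: r + 5k = 856.721235… → ⌈·⌉ = 857
j=7: r + 6k = 1015.838882… → ⌈·⌉ = 1016
j=8: r + 7k = 1174.956529… → ⌈·⌉ = 1175
j=9: r + 8k = 1334.074176… → ⌈·⌉ = 1335
j=10: r + 9k = 1493.191823… → ⌈·⌉ = 1494
j=11: r + 10k = 1652.309470… → ⌈·⌉ = 1653
j=12: r + 11k = 1811.427117… → ⌈·⌉ = 1812
j=13: r + 12k = 1970.544764… → ⌈·⌉ = 1971
j=14: r + 13k = 2129.662411… → ⌈·⌉ = 2130
j=15: r + 14k = 2288.780058… → ⌈·⌉ = 2289
j=16: r + 15k = 2447.897705… → ⌈·⌉ = 2448
j=17: r + 16k = 2607.015352… → ⌈·⌉ = 2608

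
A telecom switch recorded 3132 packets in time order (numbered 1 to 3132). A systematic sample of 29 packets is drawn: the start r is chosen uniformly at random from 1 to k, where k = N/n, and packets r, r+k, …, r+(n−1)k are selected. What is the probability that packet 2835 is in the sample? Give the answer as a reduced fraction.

1/108

k = 3132/29 = 108.
Packet 2835 is selected iff r ≡ 2835 (mod 108); exactly one such r in {1,…,108}.
Inclusion probability = 1/108.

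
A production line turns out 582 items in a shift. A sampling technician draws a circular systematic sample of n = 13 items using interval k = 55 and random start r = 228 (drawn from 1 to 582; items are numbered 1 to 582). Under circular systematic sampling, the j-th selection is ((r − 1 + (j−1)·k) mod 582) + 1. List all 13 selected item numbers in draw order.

Selection 1: 228
Selection 2: 228 + 55 = 283
Selection 3: 283 + 55 = 338
Selection 4: 338 + 55 = 393
Selection 5: 393 + 55 = 448
Selection 6: 448 + 55 = 503
Selection 7: 503 + 55 = 558
Selection 8: 558 + 55 = 613 → 613 − 582 = 31
Selection 9: 31 + 55 = 86
Selection 10: 86 + 55 = 141
Selection 11: 141 + 55 = 196
Selection 12: 196 + 55 = 251
Selection 13: 251 + 55 = 306

228, 283, 338, 393, 448, 503, 558, 31, 86, 141, 196, 251, 306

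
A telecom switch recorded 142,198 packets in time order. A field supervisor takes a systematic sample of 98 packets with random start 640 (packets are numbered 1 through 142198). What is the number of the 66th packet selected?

k = 142198/98 = 1451
66th selection = r + (66−1)·k = 640 + 65×1451 = 640 + 94315 = 94955

94955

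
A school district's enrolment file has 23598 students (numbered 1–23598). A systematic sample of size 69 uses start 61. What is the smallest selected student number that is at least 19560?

k = 23598/69 = 342
Steps past start: ⌈(19560 − 61)/342⌉ = ⌈19499/342⌉ = 58
Selected student: 61 + 58×342 = 19897

19897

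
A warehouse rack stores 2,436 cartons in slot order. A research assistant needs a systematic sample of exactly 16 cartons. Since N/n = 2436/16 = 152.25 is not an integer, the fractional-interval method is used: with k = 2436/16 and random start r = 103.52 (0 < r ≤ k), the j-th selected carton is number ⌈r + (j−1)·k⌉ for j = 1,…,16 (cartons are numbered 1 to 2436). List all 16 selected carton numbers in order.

j=1: r + 0k = 103.52 → ⌈·⌉ = 104
j=2: r + 1k = 255.77 → ⌈·⌉ = 256
j=3: r + 2k = 408.02 → ⌈·⌉ = 409
j=4: r + 3k = 560.27 → ⌈·⌉ = 561
j=5: r + 4k = 712.52 → ⌈·⌉ = 713
j=6: r + 5k = 864.77 → ⌈·⌉ = 865
j=7: r + 6k = 1017.02 → ⌈·⌉ = 1018
j=8: r + 7k = 1169.27 → ⌈·⌉ = 1170
j=9: r + 8k = 1321.52 → ⌈·⌉ = 1322
j=10: r + 9k = 1473.77 → ⌈·⌉ = 1474
j=11: r + 10k = 1626.02 → ⌈·⌉ = 1627
j=12: r + 11k = 1778.27 → ⌈·⌉ = 1779
j=13: r + 12k = 1930.52 → ⌈·⌉ = 1931
j=14: r + 13k = 2082.77 → ⌈·⌉ = 2083
j=15: r + 14k = 2235.02 → ⌈·⌉ = 2236
j=16: r + 15k = 2387.27 → ⌈·⌉ = 2388

104, 256, 409, 561, 713, 865, 1018, 1170, 1322, 1474, 1627, 1779, 1931, 2083, 2236, 2388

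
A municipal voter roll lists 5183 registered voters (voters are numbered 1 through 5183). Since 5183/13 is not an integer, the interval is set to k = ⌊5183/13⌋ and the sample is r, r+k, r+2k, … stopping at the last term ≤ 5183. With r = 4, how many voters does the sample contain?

14

k = ⌊5183/13⌋ = 398
Achieved size = ⌊(5183 − 4)/398⌋ + 1 = ⌊5179/398⌋ + 1 = 13 + 1 = 14
(last selection: 4 + 13×398 = 5178 ≤ 5183; next would be 5576 > 5183)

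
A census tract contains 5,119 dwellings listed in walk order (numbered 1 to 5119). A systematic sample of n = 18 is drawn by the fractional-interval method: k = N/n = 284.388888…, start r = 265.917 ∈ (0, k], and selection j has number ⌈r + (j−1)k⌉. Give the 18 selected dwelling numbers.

j=1: r + 0k = 265.917 → ⌈·⌉ = 266
j=2: r + 1k = 550.305888… → ⌈·⌉ = 551
j=3: r + 2k = 834.694777… → ⌈·⌉ = 835
j=4: r + 3k = 1119.083666… → ⌈·⌉ = 1120
j=5: r + 4k = 1403.472555… → ⌈·⌉ = 1404
j=6: r + 5k = 1687.861444… → ⌈·⌉ = 1688
j=7: r + 6k = 1972.250333… → ⌈·⌉ = 1973
j=8: r + 7k = 2256.639222… → ⌈·⌉ = 2257
j=9: r + 8k = 2541.028111… → ⌈·⌉ = 2542
j=10: r + 9k = 2825.417 → ⌈·⌉ = 2826
j=11: r + 10k = 3109.805888… → ⌈·⌉ = 3110
j=12: r + 11k = 3394.194777… → ⌈·⌉ = 3395
j=13: r + 12k = 3678.583666… → ⌈·⌉ = 3679
j=14: r + 13k = 3962.972555… → ⌈·⌉ = 3963
j=15: r + 14k = 4247.361444… → ⌈·⌉ = 4248
j=16: r + 15k = 4531.750333… → ⌈·⌉ = 4532
j=17: r + 16k = 4816.139222… → ⌈·⌉ = 4817
j=18: r + 17k = 5100.528111… → ⌈·⌉ = 5101

266, 551, 835, 1120, 1404, 1688, 1973, 2257, 2542, 2826, 3110, 3395, 3679, 3963, 4248, 4532, 4817, 5101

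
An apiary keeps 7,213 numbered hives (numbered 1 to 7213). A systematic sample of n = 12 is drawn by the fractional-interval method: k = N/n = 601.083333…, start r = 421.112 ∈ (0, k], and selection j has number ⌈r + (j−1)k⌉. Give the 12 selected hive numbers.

422, 1023, 1624, 2225, 2826, 3427, 4028, 4629, 5230, 5831, 6432, 7034

j=1: r + 0k = 421.112 → ⌈·⌉ = 422
j=2: r + 1k = 1022.195333… → ⌈·⌉ = 1023
j=3: r + 2k = 1623.278666… → ⌈·⌉ = 1624
j=4: r + 3k = 2224.362 → ⌈·⌉ = 2225
j=5: r + 4k = 2825.445333… → ⌈·⌉ = 2826
j=6: r + 5k = 3426.528666… → ⌈·⌉ = 3427
j=7: r + 6k = 4027.612 → ⌈·⌉ = 4028
j=8: r + 7k = 4628.695333… → ⌈·⌉ = 4629
j=9: r + 8k = 5229.778666… → ⌈·⌉ = 5230
j=10: r + 9k = 5830.862 → ⌈·⌉ = 5831
j=11: r + 10k = 6431.945333… → ⌈·⌉ = 6432
j=12: r + 11k = 7033.028666… → ⌈·⌉ = 7034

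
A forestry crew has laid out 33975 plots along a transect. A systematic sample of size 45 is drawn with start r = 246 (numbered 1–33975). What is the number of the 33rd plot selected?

24406

k = 33975/45 = 755
33rd selection = r + (33−1)·k = 246 + 32×755 = 246 + 24160 = 24406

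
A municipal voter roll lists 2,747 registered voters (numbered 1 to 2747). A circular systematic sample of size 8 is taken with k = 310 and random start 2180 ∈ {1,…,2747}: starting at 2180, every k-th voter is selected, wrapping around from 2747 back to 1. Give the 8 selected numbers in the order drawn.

Selection 1: 2180
Selection 2: 2180 + 310 = 2490
Selection 3: 2490 + 310 = 2800 → 2800 − 2747 = 53
Selection 4: 53 + 310 = 363
Selection 5: 363 + 310 = 673
Selection 6: 673 + 310 = 983
Selection 7: 983 + 310 = 1293
Selection 8: 1293 + 310 = 1603

2180, 2490, 53, 363, 673, 983, 1293, 1603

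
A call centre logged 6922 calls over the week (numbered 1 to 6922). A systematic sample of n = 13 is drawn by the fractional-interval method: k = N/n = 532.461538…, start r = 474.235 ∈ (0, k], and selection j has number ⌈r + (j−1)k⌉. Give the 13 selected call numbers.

j=1: r + 0k = 474.235 → ⌈·⌉ = 475
j=2: r + 1k = 1006.696538… → ⌈·⌉ = 1007
j=3: r + 2k = 1539.158076… → ⌈·⌉ = 1540
j=4: r + 3k = 2071.619615… → ⌈·⌉ = 2072
j=5: r + 4k = 2604.081153… → ⌈·⌉ = 2605
j=6: r + 5k = 3136.542692… → ⌈·⌉ = 3137
j=7: r + 6k = 3669.004230… → ⌈·⌉ = 3670
j=8: r + 7k = 4201.465769… → ⌈·⌉ = 4202
j=9: r + 8k = 4733.927307… → ⌈·⌉ = 4734
j=10: r + 9k = 5266.388846… → ⌈·⌉ = 5267
j=11: r + 10k = 5798.850384… → ⌈·⌉ = 5799
j=12: r + 11k = 6331.311923… → ⌈·⌉ = 6332
j=13: r + 12k = 6863.773461… → ⌈·⌉ = 6864

475, 1007, 1540, 2072, 2605, 3137, 3670, 4202, 4734, 5267, 5799, 6332, 6864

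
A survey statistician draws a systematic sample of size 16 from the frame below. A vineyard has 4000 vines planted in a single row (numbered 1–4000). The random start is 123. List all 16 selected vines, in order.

k = N/n = 4000/16 = 250
vine 1: 123
vine 2: 123 + 250 = 373
vine 3: 373 + 250 = 623
vine 4: 623 + 250 = 873
vine 5: 873 + 250 = 1123
vine 6: 1123 + 250 = 1373
vine 7: 1373 + 250 = 1623
vine 8: 1623 + 250 = 1873
vine 9: 1873 + 250 = 2123
vine 10: 2123 + 250 = 2373
vine 11: 2373 + 250 = 2623
vine 12: 2623 + 250 = 2873
vine 13: 2873 + 250 = 3123
vine 14: 3123 + 250 = 3373
vine 15: 3373 + 250 = 3623
vine 16: 3623 + 250 = 3873

123, 373, 623, 873, 1123, 1373, 1623, 1873, 2123, 2373, 2623, 2873, 3123, 3373, 3623, 3873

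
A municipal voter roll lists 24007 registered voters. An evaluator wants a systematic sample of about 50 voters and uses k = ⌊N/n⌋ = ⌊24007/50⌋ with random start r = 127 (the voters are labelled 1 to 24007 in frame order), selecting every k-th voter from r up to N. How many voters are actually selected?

50

k = ⌊24007/50⌋ = 480
Achieved size = ⌊(24007 − 127)/480⌋ + 1 = ⌊23880/480⌋ + 1 = 49 + 1 = 50
(last selection: 127 + 49×480 = 23647 ≤ 24007; next would be 24127 > 24007)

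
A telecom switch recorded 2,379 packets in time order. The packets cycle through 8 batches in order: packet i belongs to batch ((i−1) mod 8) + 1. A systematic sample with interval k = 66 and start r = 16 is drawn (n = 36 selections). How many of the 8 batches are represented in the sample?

4

Consecutive selections differ by k = 66, so their batch numbers differ by 66 mod 8 = 2.
gcd(66, 8) = 2, so the sample visits 8/2 = 4 distinct residues mod 8.
Start 16 is batch 8; the batches hit are 2, 4, 6, 8.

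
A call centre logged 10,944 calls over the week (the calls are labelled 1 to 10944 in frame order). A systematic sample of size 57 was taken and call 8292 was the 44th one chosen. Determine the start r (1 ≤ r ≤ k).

k = 10944/57 = 192
r = 8292 − (44−1)×192 = 8292 − 8256 = 36

36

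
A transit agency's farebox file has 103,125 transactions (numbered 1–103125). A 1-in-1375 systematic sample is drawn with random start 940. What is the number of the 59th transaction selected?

k = 1375
59th selection = r + (59−1)·k = 940 + 58×1375 = 940 + 79750 = 80690

80690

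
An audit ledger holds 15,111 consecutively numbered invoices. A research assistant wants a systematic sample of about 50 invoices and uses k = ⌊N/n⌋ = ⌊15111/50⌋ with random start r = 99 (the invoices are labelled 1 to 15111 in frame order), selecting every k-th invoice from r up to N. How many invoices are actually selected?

k = ⌊15111/50⌋ = 302
Achieved size = ⌊(15111 − 99)/302⌋ + 1 = ⌊15012/302⌋ + 1 = 49 + 1 = 50
(last selection: 99 + 49×302 = 14897 ≤ 15111; next would be 15199 > 15111)

50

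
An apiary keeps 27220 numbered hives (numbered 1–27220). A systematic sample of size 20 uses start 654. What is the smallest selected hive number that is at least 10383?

k = 27220/20 = 1361
Steps past start: ⌈(10383 − 654)/1361⌉ = ⌈9729/1361⌉ = 8
Selected hive: 654 + 8×1361 = 11542

11542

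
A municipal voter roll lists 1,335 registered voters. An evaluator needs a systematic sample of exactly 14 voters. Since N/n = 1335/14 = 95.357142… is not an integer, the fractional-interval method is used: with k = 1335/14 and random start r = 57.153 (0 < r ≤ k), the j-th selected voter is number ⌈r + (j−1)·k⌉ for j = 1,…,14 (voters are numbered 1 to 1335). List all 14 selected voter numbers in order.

58, 153, 248, 344, 439, 534, 630, 725, 821, 916, 1011, 1107, 1202, 1297

j=1: r + 0k = 57.153 → ⌈·⌉ = 58
j=2: r + 1k = 152.510142… → ⌈·⌉ = 153
j=3: r + 2k = 247.867285… → ⌈·⌉ = 248
j=4: r + 3k = 343.224428… → ⌈·⌉ = 344
j=5: r + 4k = 438.581571… → ⌈·⌉ = 439
j=6: r + 5k = 533.938714… → ⌈·⌉ = 534
j=7: r + 6k = 629.295857… → ⌈·⌉ = 630
j=8: r + 7k = 724.653 → ⌈·⌉ = 725
j=9: r + 8k = 820.010142… → ⌈·⌉ = 821
j=10: r + 9k = 915.367285… → ⌈·⌉ = 916
j=11: r + 10k = 1010.724428… → ⌈·⌉ = 1011
j=12: r + 11k = 1106.081571… → ⌈·⌉ = 1107
j=13: r + 12k = 1201.438714… → ⌈·⌉ = 1202
j=14: r + 13k = 1296.795857… → ⌈·⌉ = 1297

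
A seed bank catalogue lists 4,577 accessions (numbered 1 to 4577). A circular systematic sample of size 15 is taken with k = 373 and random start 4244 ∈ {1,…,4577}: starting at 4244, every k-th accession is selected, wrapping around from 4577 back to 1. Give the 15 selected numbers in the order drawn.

4244, 40, 413, 786, 1159, 1532, 1905, 2278, 2651, 3024, 3397, 3770, 4143, 4516, 312

Selection 1: 4244
Selection 2: 4244 + 373 = 4617 → 4617 − 4577 = 40
Selection 3: 40 + 373 = 413
Selection 4: 413 + 373 = 786
Selection 5: 786 + 373 = 1159
Selection 6: 1159 + 373 = 1532
Selection 7: 1532 + 373 = 1905
Selection 8: 1905 + 373 = 2278
Selection 9: 2278 + 373 = 2651
Selection 10: 2651 + 373 = 3024
Selection 11: 3024 + 373 = 3397
Selection 12: 3397 + 373 = 3770
Selection 13: 3770 + 373 = 4143
Selection 14: 4143 + 373 = 4516
Selection 15: 4516 + 373 = 4889 → 4889 − 4577 = 312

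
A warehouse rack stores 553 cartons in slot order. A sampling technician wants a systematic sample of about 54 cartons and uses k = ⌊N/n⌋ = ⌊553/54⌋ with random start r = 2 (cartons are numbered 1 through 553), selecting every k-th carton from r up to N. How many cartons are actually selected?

k = ⌊553/54⌋ = 10
Achieved size = ⌊(553 − 2)/10⌋ + 1 = ⌊551/10⌋ + 1 = 55 + 1 = 56
(last selection: 2 + 55×10 = 552 ≤ 553; next would be 562 > 553)

56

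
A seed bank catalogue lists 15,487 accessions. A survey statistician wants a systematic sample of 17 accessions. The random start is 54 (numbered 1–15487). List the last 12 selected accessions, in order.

4609, 5520, 6431, 7342, 8253, 9164, 10075, 10986, 11897, 12808, 13719, 14630

k = N/n = 15487/17 = 911
6th selection = 54 + 5×911 = 4609
7th: 4609 + 911 = 5520
8th: 5520 + 911 = 6431
9th: 6431 + 911 = 7342
10th: 7342 + 911 = 8253
11th: 8253 + 911 = 9164
12th: 9164 + 911 = 10075
13th: 10075 + 911 = 10986
14th: 10986 + 911 = 11897
15th: 11897 + 911 = 12808
16th: 12808 + 911 = 13719
17th: 13719 + 911 = 14630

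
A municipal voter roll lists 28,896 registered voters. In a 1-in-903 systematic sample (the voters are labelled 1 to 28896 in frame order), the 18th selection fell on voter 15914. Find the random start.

563

k = 903
r = 15914 − (18−1)×903 = 15914 − 15351 = 563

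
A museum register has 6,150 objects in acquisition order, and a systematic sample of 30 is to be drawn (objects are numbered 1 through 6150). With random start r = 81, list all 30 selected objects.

81, 286, 491, 696, 901, 1106, 1311, 1516, 1721, 1926, 2131, 2336, 2541, 2746, 2951, 3156, 3361, 3566, 3771, 3976, 4181, 4386, 4591, 4796, 5001, 5206, 5411, 5616, 5821, 6026

k = N/n = 6150/30 = 205
object 1: 81
object 2: 81 + 205 = 286
object 3: 286 + 205 = 491
object 4: 491 + 205 = 696
object 5: 696 + 205 = 901
object 6: 901 + 205 = 1106
object 7: 1106 + 205 = 1311
object 8: 1311 + 205 = 1516
object 9: 1516 + 205 = 1721
object 10: 1721 + 205 = 1926
object 11: 1926 + 205 = 2131
object 12: 2131 + 205 = 2336
object 13: 2336 + 205 = 2541
object 14: 2541 + 205 = 2746
object 15: 2746 + 205 = 2951
object 16: 2951 + 205 = 3156
object 17: 3156 + 205 = 3361
object 18: 3361 + 205 = 3566
object 19: 3566 + 205 = 3771
object 20: 3771 + 205 = 3976
object 21: 3976 + 205 = 4181
object 22: 4181 + 205 = 4386
object 23: 4386 + 205 = 4591
object 24: 4591 + 205 = 4796
object 25: 4796 + 205 = 5001
object 26: 5001 + 205 = 5206
object 27: 5206 + 205 = 5411
object 28: 5411 + 205 = 5616
object 29: 5616 + 205 = 5821
object 30: 5821 + 205 = 6026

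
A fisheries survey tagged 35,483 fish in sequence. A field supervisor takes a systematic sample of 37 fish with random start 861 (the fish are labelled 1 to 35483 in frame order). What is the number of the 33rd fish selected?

31549

k = 35483/37 = 959
33rd selection = r + (33−1)·k = 861 + 32×959 = 861 + 30688 = 31549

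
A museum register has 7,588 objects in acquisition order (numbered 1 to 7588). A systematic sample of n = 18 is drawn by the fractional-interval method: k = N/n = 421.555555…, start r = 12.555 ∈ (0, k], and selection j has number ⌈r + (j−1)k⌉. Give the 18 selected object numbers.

13, 435, 856, 1278, 1699, 2121, 2542, 2964, 3385, 3807, 4229, 4650, 5072, 5493, 5915, 6336, 6758, 7179

j=1: r + 0k = 12.555 → ⌈·⌉ = 13
j=2: r + 1k = 434.110555… → ⌈·⌉ = 435
j=3: r + 2k = 855.666111… → ⌈·⌉ = 856
j=4: r + 3k = 1277.221666… → ⌈·⌉ = 1278
j=5: r + 4k = 1698.777222… → ⌈·⌉ = 1699
j=6: r + 5k = 2120.332777… → ⌈·⌉ = 2121
j=7: r + 6k = 2541.888333… → ⌈·⌉ = 2542
j=8: r + 7k = 2963.443888… → ⌈·⌉ = 2964
j=9: r + 8k = 3384.999444… → ⌈·⌉ = 3385
j=10: r + 9k = 3806.555 → ⌈·⌉ = 3807
j=11: r + 10k = 4228.110555… → ⌈·⌉ = 4229
j=12: r + 11k = 4649.666111… → ⌈·⌉ = 4650
j=13: r + 12k = 5071.221666… → ⌈·⌉ = 5072
j=14: r + 13k = 5492.777222… → ⌈·⌉ = 5493
j=15: r + 14k = 5914.332777… → ⌈·⌉ = 5915
j=16: r + 15k = 6335.888333… → ⌈·⌉ = 6336
j=17: r + 16k = 6757.443888… → ⌈·⌉ = 6758
j=18: r + 17k = 7178.999444… → ⌈·⌉ = 7179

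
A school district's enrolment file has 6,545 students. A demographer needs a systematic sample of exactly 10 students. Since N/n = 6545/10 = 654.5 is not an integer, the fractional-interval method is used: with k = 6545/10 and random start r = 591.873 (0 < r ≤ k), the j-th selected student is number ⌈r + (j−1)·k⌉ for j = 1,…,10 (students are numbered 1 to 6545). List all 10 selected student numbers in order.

j=1: r + 0k = 591.873 → ⌈·⌉ = 592
j=2: r + 1k = 1246.373 → ⌈·⌉ = 1247
j=3: r + 2k = 1900.873 → ⌈·⌉ = 1901
j=4: r + 3k = 2555.373 → ⌈·⌉ = 2556
j=5: r + 4k = 3209.873 → ⌈·⌉ = 3210
j=6: r + 5k = 3864.373 → ⌈·⌉ = 3865
j=7: r + 6k = 4518.873 → ⌈·⌉ = 4519
j=8: r + 7k = 5173.373 → ⌈·⌉ = 5174
j=9: r + 8k = 5827.873 → ⌈·⌉ = 5828
j=10: r + 9k = 6482.373 → ⌈·⌉ = 6483

592, 1247, 1901, 2556, 3210, 3865, 4519, 5174, 5828, 6483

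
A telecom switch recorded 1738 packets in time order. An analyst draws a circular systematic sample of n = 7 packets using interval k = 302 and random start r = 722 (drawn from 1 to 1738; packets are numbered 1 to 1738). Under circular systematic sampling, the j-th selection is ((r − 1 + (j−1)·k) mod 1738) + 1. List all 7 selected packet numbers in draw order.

722, 1024, 1326, 1628, 192, 494, 796

Selection 1: 722
Selection 2: 722 + 302 = 1024
Selection 3: 1024 + 302 = 1326
Selection 4: 1326 + 302 = 1628
Selection 5: 1628 + 302 = 1930 → 1930 − 1738 = 192
Selection 6: 192 + 302 = 494
Selection 7: 494 + 302 = 796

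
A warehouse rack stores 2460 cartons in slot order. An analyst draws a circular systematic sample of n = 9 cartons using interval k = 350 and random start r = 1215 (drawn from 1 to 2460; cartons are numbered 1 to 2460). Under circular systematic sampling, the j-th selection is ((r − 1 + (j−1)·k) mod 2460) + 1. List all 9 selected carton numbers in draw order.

Selection 1: 1215
Selection 2: 1215 + 350 = 1565
Selection 3: 1565 + 350 = 1915
Selection 4: 1915 + 350 = 2265
Selection 5: 2265 + 350 = 2615 → 2615 − 2460 = 155
Selection 6: 155 + 350 = 505
Selection 7: 505 + 350 = 855
Selection 8: 855 + 350 = 1205
Selection 9: 1205 + 350 = 1555

1215, 1565, 1915, 2265, 155, 505, 855, 1205, 1555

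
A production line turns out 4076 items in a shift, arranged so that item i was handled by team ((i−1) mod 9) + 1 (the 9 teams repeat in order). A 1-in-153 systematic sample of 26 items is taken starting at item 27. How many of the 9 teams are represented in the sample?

1

Consecutive selections differ by k = 153, so their team numbers differ by 153 mod 9 = 0.
gcd(153, 9) = 9, so the sample visits 9/9 = 1 distinct residues mod 9.
Start 27 is team 9; the teams hit are 9.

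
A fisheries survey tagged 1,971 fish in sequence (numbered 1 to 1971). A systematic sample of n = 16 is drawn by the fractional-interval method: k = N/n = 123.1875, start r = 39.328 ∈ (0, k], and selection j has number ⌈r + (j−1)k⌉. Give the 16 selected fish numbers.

j=1: r + 0k = 39.328 → ⌈·⌉ = 40
j=2: r + 1k = 162.5155 → ⌈·⌉ = 163
j=3: r + 2k = 285.703 → ⌈·⌉ = 286
j=4: r + 3k = 408.8905 → ⌈·⌉ = 409
j=5: r + 4k = 532.078 → ⌈·⌉ = 533
j=6: r + 5k = 655.2655 → ⌈·⌉ = 656
j=7: r + 6k = 778.453 → ⌈·⌉ = 779
j=8: r + 7k = 901.6405 → ⌈·⌉ = 902
j=9: r + 8k = 1024.828 → ⌈·⌉ = 1025
j=10: r + 9k = 1148.0155 → ⌈·⌉ = 1149
j=11: r + 10k = 1271.203 → ⌈·⌉ = 1272
j=12: r + 11k = 1394.3905 → ⌈·⌉ = 1395
j=13: r + 12k = 1517.578 → ⌈·⌉ = 1518
j=14: r + 13k = 1640.7655 → ⌈·⌉ = 1641
j=15: r + 14k = 1763.953 → ⌈·⌉ = 1764
j=16: r + 15k = 1887.1405 → ⌈·⌉ = 1888

40, 163, 286, 409, 533, 656, 779, 902, 1025, 1149, 1272, 1395, 1518, 1641, 1764, 1888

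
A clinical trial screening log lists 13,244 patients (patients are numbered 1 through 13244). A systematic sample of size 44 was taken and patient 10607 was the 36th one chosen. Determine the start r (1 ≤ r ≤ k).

k = 13244/44 = 301
r = 10607 − (36−1)×301 = 10607 − 10535 = 72

72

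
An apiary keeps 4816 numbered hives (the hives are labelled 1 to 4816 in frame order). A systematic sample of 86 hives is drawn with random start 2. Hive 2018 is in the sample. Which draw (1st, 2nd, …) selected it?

37

k = 4816/86 = 56
position = (2018 − 2)/56 + 1 = 2016/56 + 1 = 36 + 1 = 37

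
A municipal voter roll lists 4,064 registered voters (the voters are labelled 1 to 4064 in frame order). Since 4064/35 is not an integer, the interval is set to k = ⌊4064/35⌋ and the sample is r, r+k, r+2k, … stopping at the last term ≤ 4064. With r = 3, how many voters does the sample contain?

36

k = ⌊4064/35⌋ = 116
Achieved size = ⌊(4064 − 3)/116⌋ + 1 = ⌊4061/116⌋ + 1 = 35 + 1 = 36
(last selection: 3 + 35×116 = 4063 ≤ 4064; next would be 4179 > 4064)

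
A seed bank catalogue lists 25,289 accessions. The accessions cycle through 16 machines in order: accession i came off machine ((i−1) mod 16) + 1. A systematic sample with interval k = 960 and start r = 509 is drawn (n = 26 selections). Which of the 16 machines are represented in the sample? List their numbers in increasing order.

13

Consecutive selections differ by k = 960, so their machine numbers differ by 960 mod 16 = 0.
gcd(960, 16) = 16, so the sample visits 16/16 = 1 distinct residues mod 16.
Start 509 is machine 13; the machines hit are 13.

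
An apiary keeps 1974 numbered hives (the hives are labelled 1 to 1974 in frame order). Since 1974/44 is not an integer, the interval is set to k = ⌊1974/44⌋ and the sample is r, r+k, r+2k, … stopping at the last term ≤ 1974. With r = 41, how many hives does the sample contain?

44

k = ⌊1974/44⌋ = 44
Achieved size = ⌊(1974 − 41)/44⌋ + 1 = ⌊1933/44⌋ + 1 = 43 + 1 = 44
(last selection: 41 + 43×44 = 1933 ≤ 1974; next would be 1977 > 1974)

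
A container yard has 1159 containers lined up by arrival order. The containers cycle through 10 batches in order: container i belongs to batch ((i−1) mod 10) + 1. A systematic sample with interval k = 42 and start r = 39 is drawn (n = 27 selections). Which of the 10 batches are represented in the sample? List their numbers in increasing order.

Consecutive selections differ by k = 42, so their batch numbers differ by 42 mod 10 = 2.
gcd(42, 10) = 2, so the sample visits 10/2 = 5 distinct residues mod 10.
Start 39 is batch 9; the batches hit are 1, 3, 5, 7, 9.

1, 3, 5, 7, 9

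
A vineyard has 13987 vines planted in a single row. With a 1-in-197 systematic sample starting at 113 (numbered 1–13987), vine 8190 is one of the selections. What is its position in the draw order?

k = 197
position = (8190 − 113)/197 + 1 = 8077/197 + 1 = 41 + 1 = 42

42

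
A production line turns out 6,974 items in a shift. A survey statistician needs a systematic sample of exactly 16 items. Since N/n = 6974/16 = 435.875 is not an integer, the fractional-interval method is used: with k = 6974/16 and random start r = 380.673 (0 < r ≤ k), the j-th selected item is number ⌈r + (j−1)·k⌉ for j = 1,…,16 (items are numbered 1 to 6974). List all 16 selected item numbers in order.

381, 817, 1253, 1689, 2125, 2561, 2996, 3432, 3868, 4304, 4740, 5176, 5612, 6048, 6483, 6919

j=1: r + 0k = 380.673 → ⌈·⌉ = 381
j=2: r + 1k = 816.548 → ⌈·⌉ = 817
j=3: r + 2k = 1252.423 → ⌈·⌉ = 1253
j=4: r + 3k = 1688.298 → ⌈·⌉ = 1689
j=5: r + 4k = 2124.173 → ⌈·⌉ = 2125
j=6: r + 5k = 2560.048 → ⌈·⌉ = 2561
j=7: r + 6k = 2995.923 → ⌈·⌉ = 2996
j=8: r + 7k = 3431.798 → ⌈·⌉ = 3432
j=9: r + 8k = 3867.673 → ⌈·⌉ = 3868
j=10: r + 9k = 4303.548 → ⌈·⌉ = 4304
j=11: r + 10k = 4739.423 → ⌈·⌉ = 4740
j=12: r + 11k = 5175.298 → ⌈·⌉ = 5176
j=13: r + 12k = 5611.173 → ⌈·⌉ = 5612
j=14: r + 13k = 6047.048 → ⌈·⌉ = 6048
j=15: r + 14k = 6482.923 → ⌈·⌉ = 6483
j=16: r + 15k = 6918.798 → ⌈·⌉ = 6919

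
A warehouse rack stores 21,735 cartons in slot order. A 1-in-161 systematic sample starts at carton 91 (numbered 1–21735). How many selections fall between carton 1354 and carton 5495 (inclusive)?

26

k = 161
First selection ≥ 1354: 91 + ⌈(1354−91)/161⌉·161 = 91 + 8×161 = 1379
Last selection ≤ 5495: 91 + ⌊(5495−91)/161⌋·161 = 91 + 33×161 = 5404
Count = 33 − 8 + 1 = 26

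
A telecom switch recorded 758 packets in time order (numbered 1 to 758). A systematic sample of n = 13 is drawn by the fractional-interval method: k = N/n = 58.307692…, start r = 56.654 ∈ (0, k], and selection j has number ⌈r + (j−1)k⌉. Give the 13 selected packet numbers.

j=1: r + 0k = 56.654 → ⌈·⌉ = 57
j=2: r + 1k = 114.961692… → ⌈·⌉ = 115
j=3: r + 2k = 173.269384… → ⌈·⌉ = 174
j=4: r + 3k = 231.577076… → ⌈·⌉ = 232
j=5: r + 4k = 289.884769… → ⌈·⌉ = 290
j=6: r + 5k = 348.192461… → ⌈·⌉ = 349
j=7: r + 6k = 406.500153… → ⌈·⌉ = 407
j=8: r + 7k = 464.807846… → ⌈·⌉ = 465
j=9: r + 8k = 523.115538… → ⌈·⌉ = 524
j=10: r + 9k = 581.423230… → ⌈·⌉ = 582
j=11: r + 10k = 639.730923… → ⌈·⌉ = 640
j=12: r + 11k = 698.038615… → ⌈·⌉ = 699
j=13: r + 12k = 756.346307… → ⌈·⌉ = 757

57, 115, 174, 232, 290, 349, 407, 465, 524, 582, 640, 699, 757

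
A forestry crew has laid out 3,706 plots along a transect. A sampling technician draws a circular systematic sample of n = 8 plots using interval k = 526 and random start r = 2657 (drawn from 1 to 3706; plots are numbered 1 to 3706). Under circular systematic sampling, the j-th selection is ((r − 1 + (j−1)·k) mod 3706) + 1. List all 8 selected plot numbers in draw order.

2657, 3183, 3, 529, 1055, 1581, 2107, 2633

Selection 1: 2657
Selection 2: 2657 + 526 = 3183
Selection 3: 3183 + 526 = 3709 → 3709 − 3706 = 3
Selection 4: 3 + 526 = 529
Selection 5: 529 + 526 = 1055
Selection 6: 1055 + 526 = 1581
Selection 7: 1581 + 526 = 2107
Selection 8: 2107 + 526 = 2633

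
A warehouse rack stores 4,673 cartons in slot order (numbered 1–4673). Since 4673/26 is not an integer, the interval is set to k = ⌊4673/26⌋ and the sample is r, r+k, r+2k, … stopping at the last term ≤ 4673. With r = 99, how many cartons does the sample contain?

26

k = ⌊4673/26⌋ = 179
Achieved size = ⌊(4673 − 99)/179⌋ + 1 = ⌊4574/179⌋ + 1 = 25 + 1 = 26
(last selection: 99 + 25×179 = 4574 ≤ 4673; next would be 4753 > 4673)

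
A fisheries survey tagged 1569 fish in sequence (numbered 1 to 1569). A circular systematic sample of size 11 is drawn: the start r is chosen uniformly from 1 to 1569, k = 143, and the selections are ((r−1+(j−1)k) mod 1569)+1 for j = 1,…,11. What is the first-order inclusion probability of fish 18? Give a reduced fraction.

11/1569

For each position j, as r ranges over 1…1569 the j-th selection hits every fish exactly once, so fish 18 is selected for exactly 11 of the 1569 starts.
Inclusion probability = 11/1569.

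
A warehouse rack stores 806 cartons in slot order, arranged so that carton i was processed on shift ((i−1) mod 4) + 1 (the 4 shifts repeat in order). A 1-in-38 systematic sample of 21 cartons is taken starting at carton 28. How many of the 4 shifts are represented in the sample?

Consecutive selections differ by k = 38, so their shift numbers differ by 38 mod 4 = 2.
gcd(38, 4) = 2, so the sample visits 4/2 = 2 distinct residues mod 4.
Start 28 is shift 4; the shifts hit are 2, 4.

2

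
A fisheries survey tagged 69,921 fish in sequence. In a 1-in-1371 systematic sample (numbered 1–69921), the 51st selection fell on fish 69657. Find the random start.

1107

k = 1371
r = 69657 − (51−1)×1371 = 69657 − 68550 = 1107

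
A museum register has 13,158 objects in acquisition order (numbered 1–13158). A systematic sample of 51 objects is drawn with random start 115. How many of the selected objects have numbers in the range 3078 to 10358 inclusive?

28

k = 13158/51 = 258
First selection ≥ 3078: 115 + ⌈(3078−115)/258⌉·258 = 115 + 12×258 = 3211
Last selection ≤ 10358: 115 + ⌊(10358−115)/258⌋·258 = 115 + 39×258 = 10177
Count = 39 − 12 + 1 = 28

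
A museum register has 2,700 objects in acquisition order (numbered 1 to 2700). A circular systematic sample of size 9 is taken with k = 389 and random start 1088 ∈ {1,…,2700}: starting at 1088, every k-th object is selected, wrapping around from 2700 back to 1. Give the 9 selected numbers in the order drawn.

1088, 1477, 1866, 2255, 2644, 333, 722, 1111, 1500

Selection 1: 1088
Selection 2: 1088 + 389 = 1477
Selection 3: 1477 + 389 = 1866
Selection 4: 1866 + 389 = 2255
Selection 5: 2255 + 389 = 2644
Selection 6: 2644 + 389 = 3033 → 3033 − 2700 = 333
Selection 7: 333 + 389 = 722
Selection 8: 722 + 389 = 1111
Selection 9: 1111 + 389 = 1500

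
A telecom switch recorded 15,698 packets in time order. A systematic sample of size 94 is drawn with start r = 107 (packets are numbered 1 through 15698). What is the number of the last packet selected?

k = 15698/94 = 167
94th selection = r + (94−1)·k = 107 + 93×167 = 107 + 15531 = 15638

15638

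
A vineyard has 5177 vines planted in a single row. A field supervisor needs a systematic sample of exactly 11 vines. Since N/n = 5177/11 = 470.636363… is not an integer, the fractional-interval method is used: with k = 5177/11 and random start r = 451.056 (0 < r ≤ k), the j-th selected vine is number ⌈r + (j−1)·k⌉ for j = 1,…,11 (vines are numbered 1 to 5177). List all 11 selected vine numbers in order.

j=1: r + 0k = 451.056 → ⌈·⌉ = 452
j=2: r + 1k = 921.692363… → ⌈·⌉ = 922
j=3: r + 2k = 1392.328727… → ⌈·⌉ = 1393
j=4: r + 3k = 1862.965090… → ⌈·⌉ = 1863
j=5: r + 4k = 2333.601454… → ⌈·⌉ = 2334
j=6: r + 5k = 2804.237818… → ⌈·⌉ = 2805
j=7: r + 6k = 3274.874181… → ⌈·⌉ = 3275
j=8: r + 7k = 3745.510545… → ⌈·⌉ = 3746
j=9: r + 8k = 4216.146909… → ⌈·⌉ = 4217
j=10: r + 9k = 4686.783272… → ⌈·⌉ = 4687
j=11: r + 10k = 5157.419636… → ⌈·⌉ = 5158

452, 922, 1393, 1863, 2334, 2805, 3275, 3746, 4217, 4687, 5158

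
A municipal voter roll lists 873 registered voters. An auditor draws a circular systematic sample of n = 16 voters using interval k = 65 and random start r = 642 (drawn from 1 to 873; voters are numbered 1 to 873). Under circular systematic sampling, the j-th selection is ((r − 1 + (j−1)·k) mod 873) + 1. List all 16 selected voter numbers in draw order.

Selection 1: 642
Selection 2: 642 + 65 = 707
Selection 3: 707 + 65 = 772
Selection 4: 772 + 65 = 837
Selection 5: 837 + 65 = 902 → 902 − 873 = 29
Selection 6: 29 + 65 = 94
Selection 7: 94 + 65 = 159
Selection 8: 159 + 65 = 224
Selection 9: 224 + 65 = 289
Selection 10: 289 + 65 = 354
Selection 11: 354 + 65 = 419
Selection 12: 419 + 65 = 484
Selection 13: 484 + 65 = 549
Selection 14: 549 + 65 = 614
Selection 15: 614 + 65 = 679
Selection 16: 679 + 65 = 744

642, 707, 772, 837, 29, 94, 159, 224, 289, 354, 419, 484, 549, 614, 679, 744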